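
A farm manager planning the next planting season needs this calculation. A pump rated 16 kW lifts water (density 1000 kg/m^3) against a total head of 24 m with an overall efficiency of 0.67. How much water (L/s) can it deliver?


Q = (P * 1000 * eta) / (rho * g * H)
  = (16 * 1000 * 0.67) / (1000 * 9.81 * 24)
  = 10720 / 235440
  = 0.04553 m^3/s = 45.53 L/s


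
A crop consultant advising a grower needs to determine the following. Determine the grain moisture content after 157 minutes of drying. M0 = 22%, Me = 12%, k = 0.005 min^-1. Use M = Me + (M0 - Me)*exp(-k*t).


M = Me + (M0 - Me) * e^(-k*t)
  = 12 + (22 - 12) * e^(-0.005*157)
  = 12 + 10 * e^(-0.785)
  = 12 + 10 * 0.45612
  = 12 + 4.5612
  = 16.56%


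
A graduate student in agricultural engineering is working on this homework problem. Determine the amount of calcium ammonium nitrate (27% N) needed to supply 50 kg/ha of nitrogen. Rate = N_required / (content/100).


Rate = N_required / (N_content / 100)
     = 50 / (27 / 100)
     = 50 / 0.27
     = 185.19 kg/ha


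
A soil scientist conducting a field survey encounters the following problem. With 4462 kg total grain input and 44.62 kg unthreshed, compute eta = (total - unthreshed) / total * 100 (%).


eta = (total - unthreshed) / total * 100
    = (4462 - 44.62) / 4462 * 100
    = 4417.38 / 4462 * 100
    = 99%


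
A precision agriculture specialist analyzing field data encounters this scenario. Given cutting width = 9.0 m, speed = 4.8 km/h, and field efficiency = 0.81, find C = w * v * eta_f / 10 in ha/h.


C = w * v * eta_f / 10
  = 9.0 * 4.8 * 0.81 / 10
  = 34.99 / 10
  = 3.50 ha/h


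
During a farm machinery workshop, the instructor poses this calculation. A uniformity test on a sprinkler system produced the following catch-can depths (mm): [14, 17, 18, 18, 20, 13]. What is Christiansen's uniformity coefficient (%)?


xbar = 100 / 6 = 16.667
sum|xi - xbar| = 12.667
CU = 100 * (1 - 12.667 / (6 * 16.667))
   = 100 * (1 - 0.1267)
   = 87.33%


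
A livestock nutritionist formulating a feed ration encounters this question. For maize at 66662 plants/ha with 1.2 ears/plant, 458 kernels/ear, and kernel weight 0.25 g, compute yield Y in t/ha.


Y = density * ears * kernels * kw
  = 66662 * 1.2 * 458 * 0.25 g/ha
  = 9159358.80 g/ha
  = 9159.36 kg/ha = 9.16 t/ha


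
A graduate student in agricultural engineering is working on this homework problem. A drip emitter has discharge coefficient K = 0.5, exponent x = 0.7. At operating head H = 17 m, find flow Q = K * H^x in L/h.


Q = K * H^x
  = 0.5 * 17^0.7
  = 0.5 * 7.2663
  = 3.63 L/h


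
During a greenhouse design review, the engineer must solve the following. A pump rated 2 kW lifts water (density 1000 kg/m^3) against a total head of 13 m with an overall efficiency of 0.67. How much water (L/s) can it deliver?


Q = (P * 1000 * eta) / (rho * g * H)
  = (2 * 1000 * 0.67) / (1000 * 9.81 * 13)
  = 1340 / 127530
  = 0.01051 m^3/s = 10.51 L/s


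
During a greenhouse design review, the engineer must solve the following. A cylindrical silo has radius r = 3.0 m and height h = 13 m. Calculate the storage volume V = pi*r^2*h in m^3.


V = pi * r^2 * h
  = pi * 3.0^2 * 13
  = pi * 9 * 13
  = 367.57 m^3


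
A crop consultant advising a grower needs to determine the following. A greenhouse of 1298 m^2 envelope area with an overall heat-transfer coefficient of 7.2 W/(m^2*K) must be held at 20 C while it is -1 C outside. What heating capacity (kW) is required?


dT = 20 - (-1) = 21 K
Q = U * A * dT
  = 7.2 * 1298 * 21
  = 196257.60 W = 196.26 kW


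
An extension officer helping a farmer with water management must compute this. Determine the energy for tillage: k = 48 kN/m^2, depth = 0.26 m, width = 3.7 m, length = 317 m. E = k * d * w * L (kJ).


E = k * d * w * L
  = 48 * 0.26 * 3.7 * 317
  = 14637.79 kJ


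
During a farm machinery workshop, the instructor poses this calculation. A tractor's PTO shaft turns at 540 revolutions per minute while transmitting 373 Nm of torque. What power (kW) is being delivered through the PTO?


P = 2*pi*n*T / 60000
  = 2*pi * 540 * 373 / 60000
  = 1265559.18 / 60000
  = 21.09 kW


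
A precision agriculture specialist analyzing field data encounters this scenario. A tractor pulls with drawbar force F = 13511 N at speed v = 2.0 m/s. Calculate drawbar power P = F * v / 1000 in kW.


P = F * v / 1000
  = 13511 * 2.0 / 1000
  = 27022 / 1000
  = 27.02 kW


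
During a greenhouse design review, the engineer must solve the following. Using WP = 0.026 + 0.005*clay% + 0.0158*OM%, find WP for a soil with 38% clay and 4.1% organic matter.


WP = 0.026 + 0.005*38 + 0.0158*4.1
   = 0.026 + 0.1900 + 0.0648
   = 0.2808


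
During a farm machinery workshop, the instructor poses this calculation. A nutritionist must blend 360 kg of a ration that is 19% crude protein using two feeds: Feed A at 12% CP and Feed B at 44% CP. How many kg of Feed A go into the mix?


parts_A = CP_b - target = 44 - 19 = 25
parts_B = target - CP_a = 19 - 12 = 7
total_parts = 25 + 7 = 32
Feed A = 360 * 25 / 32 = 281.25 kg
Feed B = 360 * 7 / 32 = 78.75 kg

281.25 kg


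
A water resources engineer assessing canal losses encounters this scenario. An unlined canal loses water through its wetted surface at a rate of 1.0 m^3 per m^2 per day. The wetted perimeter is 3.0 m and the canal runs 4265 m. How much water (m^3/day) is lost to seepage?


S = C * P * L
  = 1.0 * 3.0 * 4265
  = 12795 m^3/day


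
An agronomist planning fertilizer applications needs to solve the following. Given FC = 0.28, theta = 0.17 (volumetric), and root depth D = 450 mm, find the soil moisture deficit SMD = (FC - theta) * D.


SMD = (FC - theta) * D
    = (0.28 - 0.17) * 450
    = 0.110 * 450
    = 49.50 mm


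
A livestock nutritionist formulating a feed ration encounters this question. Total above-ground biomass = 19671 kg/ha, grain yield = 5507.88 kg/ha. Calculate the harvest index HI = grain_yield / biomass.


HI = grain_yield / biomass
   = 5507.88 / 19671
   = 0.28


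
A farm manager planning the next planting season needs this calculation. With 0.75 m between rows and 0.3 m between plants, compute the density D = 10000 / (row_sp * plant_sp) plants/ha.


D = 10000 / (row_sp * plant_sp)
  = 10000 / (0.75 * 0.3)
  = 10000 / 0.2250
  = 44444.44 plants/ha


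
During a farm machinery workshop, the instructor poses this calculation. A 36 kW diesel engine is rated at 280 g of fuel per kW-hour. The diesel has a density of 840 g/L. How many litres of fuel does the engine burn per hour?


FC = P * BSFC / rho_fuel
   = 36 * 280 / 840
   = 10080 / 840
   = 12 L/h


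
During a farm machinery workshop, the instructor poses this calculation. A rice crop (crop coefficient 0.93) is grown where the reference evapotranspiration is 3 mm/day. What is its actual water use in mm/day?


ETc = Kc * ET0
    = 0.93 * 3
    = 2.79 mm/day


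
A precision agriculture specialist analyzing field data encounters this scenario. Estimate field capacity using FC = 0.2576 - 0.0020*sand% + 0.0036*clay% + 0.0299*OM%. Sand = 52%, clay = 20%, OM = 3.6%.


FC = 0.2576 - 0.0020*52 + 0.0036*20 + 0.0299*3.6
   = 0.2576 - 0.1040 + 0.0720 + 0.1076
   = 0.3332


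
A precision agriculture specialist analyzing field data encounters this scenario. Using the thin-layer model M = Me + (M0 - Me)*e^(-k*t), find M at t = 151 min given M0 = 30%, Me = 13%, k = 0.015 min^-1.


M = Me + (M0 - Me) * e^(-k*t)
  = 13 + (30 - 13) * e^(-0.015*151)
  = 13 + 17 * e^(-2.265)
  = 13 + 17 * 0.10383
  = 13 + 1.7651
  = 14.77%


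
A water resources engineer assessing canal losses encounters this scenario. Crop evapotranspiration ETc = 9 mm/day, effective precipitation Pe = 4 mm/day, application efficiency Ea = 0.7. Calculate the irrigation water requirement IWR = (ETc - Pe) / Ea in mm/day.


IWR = (ETc - Pe) / Ea
    = (9 - 4) / 0.7
    = 5 / 0.7
    = 7.14 mm/day


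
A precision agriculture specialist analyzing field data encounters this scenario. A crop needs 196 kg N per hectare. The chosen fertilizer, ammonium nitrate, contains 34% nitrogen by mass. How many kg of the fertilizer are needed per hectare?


Rate = N_required / (N_content / 100)
     = 196 / (34 / 100)
     = 196 / 0.34
     = 576.47 kg/ha


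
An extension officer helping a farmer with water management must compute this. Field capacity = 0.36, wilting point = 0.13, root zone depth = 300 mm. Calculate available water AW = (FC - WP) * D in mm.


AW = (FC - WP) * D
   = (0.36 - 0.13) * 300
   = 0.23 * 300
   = 69 mm


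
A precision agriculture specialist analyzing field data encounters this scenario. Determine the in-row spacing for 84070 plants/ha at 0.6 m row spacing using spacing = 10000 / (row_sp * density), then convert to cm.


spacing = 10000 / (row_sp * density)
        = 10000 / (0.6 * 84070)
        = 10000 / 50442
        = 0.19825 m = 19.82 cm


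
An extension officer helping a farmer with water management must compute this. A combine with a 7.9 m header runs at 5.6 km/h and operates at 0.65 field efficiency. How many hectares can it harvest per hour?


C = w * v * eta_f / 10
  = 7.9 * 5.6 * 0.65 / 10
  = 28.76 / 10
  = 2.88 ha/h


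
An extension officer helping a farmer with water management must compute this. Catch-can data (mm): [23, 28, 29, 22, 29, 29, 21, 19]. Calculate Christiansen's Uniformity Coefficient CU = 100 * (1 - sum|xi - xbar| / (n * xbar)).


xbar = 200 / 8 = 25
sum|xi - xbar| = 30
CU = 100 * (1 - 30 / (8 * 25))
   = 100 * (1 - 0.1500)
   = 85%


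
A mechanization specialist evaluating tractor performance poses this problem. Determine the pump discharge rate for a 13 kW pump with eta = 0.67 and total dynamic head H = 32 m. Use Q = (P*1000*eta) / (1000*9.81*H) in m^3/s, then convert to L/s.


Q = (P * 1000 * eta) / (rho * g * H)
  = (13 * 1000 * 0.67) / (1000 * 9.81 * 32)
  = 8710 / 313920
  = 0.02775 m^3/s = 27.75 L/s


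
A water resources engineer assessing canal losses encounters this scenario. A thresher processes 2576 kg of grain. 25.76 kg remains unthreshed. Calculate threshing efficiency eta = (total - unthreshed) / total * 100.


eta = (total - unthreshed) / total * 100
    = (2576 - 25.76) / 2576 * 100
    = 2550.24 / 2576 * 100
    = 99%


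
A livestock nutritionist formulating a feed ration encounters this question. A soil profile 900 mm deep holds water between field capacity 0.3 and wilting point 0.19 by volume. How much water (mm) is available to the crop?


AW = (FC - WP) * D
   = (0.3 - 0.19) * 900
   = 0.11 * 900
   = 99 mm


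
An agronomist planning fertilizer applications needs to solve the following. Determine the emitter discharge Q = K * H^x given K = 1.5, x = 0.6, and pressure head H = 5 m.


Q = K * H^x
  = 1.5 * 5^0.6
  = 1.5 * 2.6265
  = 3.94 L/h


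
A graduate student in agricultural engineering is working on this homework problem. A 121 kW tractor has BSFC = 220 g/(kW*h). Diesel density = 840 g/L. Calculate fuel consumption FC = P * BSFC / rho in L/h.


FC = P * BSFC / rho_fuel
   = 121 * 220 / 840
   = 26620 / 840
   = 31.69 L/h


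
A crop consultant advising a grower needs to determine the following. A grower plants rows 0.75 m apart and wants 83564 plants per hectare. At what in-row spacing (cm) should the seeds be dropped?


spacing = 10000 / (row_sp * density)
        = 10000 / (0.75 * 83564)
        = 10000 / 62673
        = 0.15956 m = 15.96 cm


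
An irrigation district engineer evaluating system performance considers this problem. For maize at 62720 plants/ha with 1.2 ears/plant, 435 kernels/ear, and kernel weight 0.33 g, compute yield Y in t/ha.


Y = density * ears * kernels * kw
  = 62720 * 1.2 * 435 * 0.33 g/ha
  = 10804147.20 g/ha
  = 10804.15 kg/ha = 10.80 t/ha


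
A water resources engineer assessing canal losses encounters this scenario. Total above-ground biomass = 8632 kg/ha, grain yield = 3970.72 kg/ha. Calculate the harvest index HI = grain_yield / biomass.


HI = grain_yield / biomass
   = 3970.72 / 8632
   = 0.46


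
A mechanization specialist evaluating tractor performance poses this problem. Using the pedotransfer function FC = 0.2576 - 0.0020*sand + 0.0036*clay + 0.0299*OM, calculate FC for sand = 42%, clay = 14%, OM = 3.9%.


FC = 0.2576 - 0.0020*42 + 0.0036*14 + 0.0299*3.9
   = 0.2576 - 0.0840 + 0.0504 + 0.1166
   = 0.3406


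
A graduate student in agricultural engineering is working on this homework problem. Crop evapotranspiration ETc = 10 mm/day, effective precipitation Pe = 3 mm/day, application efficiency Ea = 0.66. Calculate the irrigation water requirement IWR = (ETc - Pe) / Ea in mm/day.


IWR = (ETc - Pe) / Ea
    = (10 - 3) / 0.66
    = 7 / 0.66
    = 10.61 mm/day


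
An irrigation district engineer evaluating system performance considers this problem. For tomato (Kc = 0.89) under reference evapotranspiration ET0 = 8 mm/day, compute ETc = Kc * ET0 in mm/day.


ETc = Kc * ET0
    = 0.89 * 8
    = 7.12 mm/day


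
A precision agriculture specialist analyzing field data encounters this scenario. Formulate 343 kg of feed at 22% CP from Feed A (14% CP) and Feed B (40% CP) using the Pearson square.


parts_A = CP_b - target = 40 - 22 = 18
parts_B = target - CP_a = 22 - 14 = 8
total_parts = 18 + 8 = 26
Feed A = 343 * 18 / 26 = 237.46 kg
Feed B = 343 * 8 / 26 = 105.54 kg

237.46 kg


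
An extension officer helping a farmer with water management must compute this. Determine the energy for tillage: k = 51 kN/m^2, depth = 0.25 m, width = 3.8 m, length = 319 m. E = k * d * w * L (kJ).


E = k * d * w * L
  = 51 * 0.25 * 3.8 * 319
  = 15455.55 kJ


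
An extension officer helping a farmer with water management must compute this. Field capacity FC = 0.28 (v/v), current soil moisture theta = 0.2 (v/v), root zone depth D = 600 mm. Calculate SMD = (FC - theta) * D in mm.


SMD = (FC - theta) * D
    = (0.28 - 0.2) * 600
    = 0.080 * 600
    = 48 mm


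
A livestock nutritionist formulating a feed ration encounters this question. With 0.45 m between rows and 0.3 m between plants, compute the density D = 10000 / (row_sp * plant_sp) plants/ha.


D = 10000 / (row_sp * plant_sp)
  = 10000 / (0.45 * 0.3)
  = 10000 / 0.1350
  = 74074.07 plants/ha


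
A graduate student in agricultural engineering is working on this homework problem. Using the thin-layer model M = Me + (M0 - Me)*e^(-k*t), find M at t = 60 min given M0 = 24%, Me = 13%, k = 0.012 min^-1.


M = Me + (M0 - Me) * e^(-k*t)
  = 13 + (24 - 13) * e^(-0.012*60)
  = 13 + 11 * e^(-0.720)
  = 13 + 11 * 0.48675
  = 13 + 5.3543
  = 18.35%


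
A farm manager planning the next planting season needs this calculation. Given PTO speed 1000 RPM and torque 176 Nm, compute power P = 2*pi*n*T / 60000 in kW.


P = 2*pi*n*T / 60000
  = 2*pi * 1000 * 176 / 60000
  = 1105840.61 / 60000
  = 18.43 kW


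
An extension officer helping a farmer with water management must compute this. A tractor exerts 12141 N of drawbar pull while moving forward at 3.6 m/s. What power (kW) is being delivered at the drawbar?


P = F * v / 1000
  = 12141 * 3.6 / 1000
  = 43707.60 / 1000
  = 43.71 kW


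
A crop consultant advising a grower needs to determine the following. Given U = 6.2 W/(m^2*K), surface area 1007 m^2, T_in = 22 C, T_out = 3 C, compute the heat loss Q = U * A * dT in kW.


dT = 22 - (3) = 19 K
Q = U * A * dT
  = 6.2 * 1007 * 19
  = 118624.60 W = 118.62 kW


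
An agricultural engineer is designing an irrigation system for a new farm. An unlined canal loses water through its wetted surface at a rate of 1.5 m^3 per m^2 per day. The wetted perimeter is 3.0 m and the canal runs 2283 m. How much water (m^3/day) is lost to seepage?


S = C * P * L
  = 1.5 * 3.0 * 2283
  = 10273.50 m^3/day


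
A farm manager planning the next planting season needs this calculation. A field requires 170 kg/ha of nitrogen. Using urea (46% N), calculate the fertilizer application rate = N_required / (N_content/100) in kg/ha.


Rate = N_required / (N_content / 100)
     = 170 / (46 / 100)
     = 170 / 0.46
     = 369.57 kg/ha


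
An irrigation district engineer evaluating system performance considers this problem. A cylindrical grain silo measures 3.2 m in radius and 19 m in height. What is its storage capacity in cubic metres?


V = pi * r^2 * h
  = pi * 3.2^2 * 19
  = pi * 10.24 * 19
  = 611.23 m^3


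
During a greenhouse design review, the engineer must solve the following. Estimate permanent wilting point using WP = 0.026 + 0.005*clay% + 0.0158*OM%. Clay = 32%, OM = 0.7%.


WP = 0.026 + 0.005*32 + 0.0158*0.7
   = 0.026 + 0.1600 + 0.0111
   = 0.1971


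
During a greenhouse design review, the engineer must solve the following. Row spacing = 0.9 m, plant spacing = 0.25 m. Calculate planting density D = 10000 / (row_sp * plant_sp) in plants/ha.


D = 10000 / (row_sp * plant_sp)
  = 10000 / (0.9 * 0.25)
  = 10000 / 0.2250
  = 44444.44 plants/ha


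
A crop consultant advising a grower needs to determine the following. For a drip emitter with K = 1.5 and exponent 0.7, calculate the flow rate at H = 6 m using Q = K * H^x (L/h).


Q = K * H^x
  = 1.5 * 6^0.7
  = 1.5 * 3.5051
  = 5.26 L/h


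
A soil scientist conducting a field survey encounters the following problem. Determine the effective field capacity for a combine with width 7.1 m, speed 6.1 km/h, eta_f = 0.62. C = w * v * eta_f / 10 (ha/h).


C = w * v * eta_f / 10
  = 7.1 * 6.1 * 0.62 / 10
  = 26.85 / 10
  = 2.69 ha/h


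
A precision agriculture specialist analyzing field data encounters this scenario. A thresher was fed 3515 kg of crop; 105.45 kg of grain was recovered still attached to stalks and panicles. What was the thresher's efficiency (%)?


eta = (total - unthreshed) / total * 100
    = (3515 - 105.45) / 3515 * 100
    = 3409.55 / 3515 * 100
    = 97%


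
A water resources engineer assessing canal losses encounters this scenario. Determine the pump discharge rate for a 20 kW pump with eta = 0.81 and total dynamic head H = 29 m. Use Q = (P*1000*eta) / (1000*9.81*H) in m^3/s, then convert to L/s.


Q = (P * 1000 * eta) / (rho * g * H)
  = (20 * 1000 * 0.81) / (1000 * 9.81 * 29)
  = 16200 / 284490
  = 0.05694 m^3/s = 56.94 L/s


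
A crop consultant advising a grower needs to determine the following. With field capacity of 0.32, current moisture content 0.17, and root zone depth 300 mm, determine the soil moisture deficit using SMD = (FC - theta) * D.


SMD = (FC - theta) * D
    = (0.32 - 0.17) * 300
    = 0.150 * 300
    = 45 mm


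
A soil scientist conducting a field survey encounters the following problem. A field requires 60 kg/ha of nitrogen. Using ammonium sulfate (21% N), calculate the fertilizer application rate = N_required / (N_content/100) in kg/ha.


Rate = N_required / (N_content / 100)
     = 60 / (21 / 100)
     = 60 / 0.21
     = 285.71 kg/ha


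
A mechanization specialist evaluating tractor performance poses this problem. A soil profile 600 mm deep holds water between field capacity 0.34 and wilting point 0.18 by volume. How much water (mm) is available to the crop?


AW = (FC - WP) * D
   = (0.34 - 0.18) * 600
   = 0.16 * 600
   = 96 mm


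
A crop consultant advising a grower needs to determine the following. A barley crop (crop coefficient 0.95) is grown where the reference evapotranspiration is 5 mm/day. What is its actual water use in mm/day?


ETc = Kc * ET0
    = 0.95 * 5
    = 4.75 mm/day


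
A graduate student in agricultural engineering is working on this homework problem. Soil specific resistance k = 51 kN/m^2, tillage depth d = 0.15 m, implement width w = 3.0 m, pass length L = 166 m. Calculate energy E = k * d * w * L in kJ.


E = k * d * w * L
  = 51 * 0.15 * 3.0 * 166
  = 3809.70 kJ


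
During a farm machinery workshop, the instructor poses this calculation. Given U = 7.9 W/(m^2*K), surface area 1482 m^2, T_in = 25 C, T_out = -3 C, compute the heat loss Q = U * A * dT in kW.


dT = 25 - (-3) = 28 K
Q = U * A * dT
  = 7.9 * 1482 * 28
  = 327818.40 W = 327.82 kW


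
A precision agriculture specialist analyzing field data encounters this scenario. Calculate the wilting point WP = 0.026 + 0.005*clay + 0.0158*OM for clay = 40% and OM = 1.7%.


WP = 0.026 + 0.005*40 + 0.0158*1.7
   = 0.026 + 0.2000 + 0.0269
   = 0.2529


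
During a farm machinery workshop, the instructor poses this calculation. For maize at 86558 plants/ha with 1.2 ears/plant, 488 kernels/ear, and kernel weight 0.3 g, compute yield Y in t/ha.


Y = density * ears * kernels * kw
  = 86558 * 1.2 * 488 * 0.3 g/ha
  = 15206509.44 g/ha
  = 15206.51 kg/ha = 15.21 t/ha


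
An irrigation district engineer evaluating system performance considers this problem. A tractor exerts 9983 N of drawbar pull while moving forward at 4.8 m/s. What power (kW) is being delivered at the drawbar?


P = F * v / 1000
  = 9983 * 4.8 / 1000
  = 47918.40 / 1000
  = 47.92 kW


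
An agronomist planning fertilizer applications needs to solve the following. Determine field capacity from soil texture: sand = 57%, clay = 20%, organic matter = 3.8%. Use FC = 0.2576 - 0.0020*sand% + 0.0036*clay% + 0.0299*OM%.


FC = 0.2576 - 0.0020*57 + 0.0036*20 + 0.0299*3.8
   = 0.2576 - 0.1140 + 0.0720 + 0.1136
   = 0.3292


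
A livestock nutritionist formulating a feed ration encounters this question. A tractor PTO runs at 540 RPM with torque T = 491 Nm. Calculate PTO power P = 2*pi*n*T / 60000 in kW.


P = 2*pi*n*T / 60000
  = 2*pi * 540 * 491 / 60000
  = 1665923.75 / 60000
  = 27.77 kW


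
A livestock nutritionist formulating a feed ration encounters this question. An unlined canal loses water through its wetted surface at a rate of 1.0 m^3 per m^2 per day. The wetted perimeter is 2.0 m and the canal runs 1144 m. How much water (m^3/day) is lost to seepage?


S = C * P * L
  = 1.0 * 2.0 * 1144
  = 2288 m^3/day


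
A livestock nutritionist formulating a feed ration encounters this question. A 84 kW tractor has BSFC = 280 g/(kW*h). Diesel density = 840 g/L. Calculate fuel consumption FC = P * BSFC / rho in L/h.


FC = P * BSFC / rho_fuel
   = 84 * 280 / 840
   = 23520 / 840
   = 28 L/h


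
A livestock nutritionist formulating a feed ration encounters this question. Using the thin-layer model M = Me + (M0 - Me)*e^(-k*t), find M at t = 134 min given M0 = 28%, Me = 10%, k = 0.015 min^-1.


M = Me + (M0 - Me) * e^(-k*t)
  = 10 + (28 - 10) * e^(-0.015*134)
  = 10 + 18 * e^(-2.010)
  = 10 + 18 * 0.13399
  = 10 + 2.4118
  = 12.41%


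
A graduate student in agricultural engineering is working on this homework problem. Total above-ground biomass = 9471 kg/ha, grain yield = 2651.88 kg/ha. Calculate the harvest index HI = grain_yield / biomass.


HI = grain_yield / biomass
   = 2651.88 / 9471
   = 0.28


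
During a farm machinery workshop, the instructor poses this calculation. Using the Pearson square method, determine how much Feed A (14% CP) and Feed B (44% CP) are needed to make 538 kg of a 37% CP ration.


parts_A = CP_b - target = 44 - 37 = 7
parts_B = target - CP_a = 37 - 14 = 23
total_parts = 7 + 23 = 30
Feed A = 538 * 7 / 30 = 125.53 kg
Feed B = 538 * 23 / 30 = 412.47 kg

125.53 kg


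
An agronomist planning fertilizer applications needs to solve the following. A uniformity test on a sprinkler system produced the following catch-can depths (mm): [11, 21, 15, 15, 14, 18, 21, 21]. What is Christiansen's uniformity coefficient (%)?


xbar = 136 / 8 = 17
sum|xi - xbar| = 26
CU = 100 * (1 - 26 / (8 * 17))
   = 100 * (1 - 0.1912)
   = 80.88%


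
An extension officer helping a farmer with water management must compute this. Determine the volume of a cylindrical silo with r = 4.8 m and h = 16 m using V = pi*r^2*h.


V = pi * r^2 * h
  = pi * 4.8^2 * 16
  = pi * 23.04 * 16
  = 1158.12 m^3


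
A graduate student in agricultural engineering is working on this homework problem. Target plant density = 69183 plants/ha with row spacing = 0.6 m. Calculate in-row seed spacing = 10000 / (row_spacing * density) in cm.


spacing = 10000 / (row_sp * density)
        = 10000 / (0.6 * 69183)
        = 10000 / 41509.80
        = 0.24091 m = 24.09 cm


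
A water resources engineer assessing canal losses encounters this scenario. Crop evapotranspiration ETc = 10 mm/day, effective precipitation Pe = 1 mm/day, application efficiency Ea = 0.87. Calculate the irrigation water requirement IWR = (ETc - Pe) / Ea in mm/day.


IWR = (ETc - Pe) / Ea
    = (10 - 1) / 0.87
    = 9 / 0.87
    = 10.34 mm/day


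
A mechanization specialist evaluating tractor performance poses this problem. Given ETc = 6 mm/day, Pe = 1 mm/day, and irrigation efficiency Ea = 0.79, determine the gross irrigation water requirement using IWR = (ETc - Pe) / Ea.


IWR = (ETc - Pe) / Ea
    = (6 - 1) / 0.79
    = 5 / 0.79
    = 6.33 mm/day


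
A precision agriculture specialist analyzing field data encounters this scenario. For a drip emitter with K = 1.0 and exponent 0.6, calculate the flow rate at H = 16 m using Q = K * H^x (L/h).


Q = K * H^x
  = 1.0 * 16^0.6
  = 1.0 * 5.2780
  = 5.28 L/h


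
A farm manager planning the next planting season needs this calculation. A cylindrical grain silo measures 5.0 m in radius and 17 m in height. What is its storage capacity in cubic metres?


V = pi * r^2 * h
  = pi * 5.0^2 * 17
  = pi * 25 * 17
  = 1335.18 m^3


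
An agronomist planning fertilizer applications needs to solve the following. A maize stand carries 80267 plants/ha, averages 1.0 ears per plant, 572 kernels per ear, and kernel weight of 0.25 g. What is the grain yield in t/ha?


Y = density * ears * kernels * kw
  = 80267 * 1.0 * 572 * 0.25 g/ha
  = 11478181 g/ha
  = 11478.18 kg/ha = 11.48 t/ha


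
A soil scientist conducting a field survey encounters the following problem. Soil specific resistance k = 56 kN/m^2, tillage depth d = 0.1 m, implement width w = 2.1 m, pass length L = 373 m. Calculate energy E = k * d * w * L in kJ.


E = k * d * w * L
  = 56 * 0.1 * 2.1 * 373
  = 4386.48 kJ


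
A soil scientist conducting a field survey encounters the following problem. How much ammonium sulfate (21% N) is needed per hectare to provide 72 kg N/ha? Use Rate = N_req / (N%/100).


Rate = N_required / (N_content / 100)
     = 72 / (21 / 100)
     = 72 / 0.21
     = 342.86 kg/ha


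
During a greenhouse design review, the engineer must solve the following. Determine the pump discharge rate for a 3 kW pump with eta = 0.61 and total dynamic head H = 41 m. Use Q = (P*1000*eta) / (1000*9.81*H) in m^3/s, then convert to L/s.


Q = (P * 1000 * eta) / (rho * g * H)
  = (3 * 1000 * 0.61) / (1000 * 9.81 * 41)
  = 1830 / 402210
  = 0.00455 m^3/s = 4.55 L/s


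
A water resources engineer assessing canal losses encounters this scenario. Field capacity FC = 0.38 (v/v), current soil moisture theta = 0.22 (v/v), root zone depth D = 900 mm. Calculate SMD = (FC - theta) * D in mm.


SMD = (FC - theta) * D
    = (0.38 - 0.22) * 900
    = 0.160 * 900
    = 144 mm


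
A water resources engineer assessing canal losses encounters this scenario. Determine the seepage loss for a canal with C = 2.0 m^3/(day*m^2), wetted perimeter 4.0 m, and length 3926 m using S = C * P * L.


S = C * P * L
  = 2.0 * 4.0 * 3926
  = 31408 m^3/day


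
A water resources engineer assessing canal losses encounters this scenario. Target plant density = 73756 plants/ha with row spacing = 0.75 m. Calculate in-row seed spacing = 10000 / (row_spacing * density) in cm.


spacing = 10000 / (row_sp * density)
        = 10000 / (0.75 * 73756)
        = 10000 / 55317
        = 0.18078 m = 18.08 cm


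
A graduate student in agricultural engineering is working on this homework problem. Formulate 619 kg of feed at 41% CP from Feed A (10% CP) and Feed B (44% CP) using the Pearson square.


parts_A = CP_b - target = 44 - 41 = 3
parts_B = target - CP_a = 41 - 10 = 31
total_parts = 3 + 31 = 34
Feed A = 619 * 3 / 34 = 54.62 kg
Feed B = 619 * 31 / 34 = 564.38 kg

54.62 kg


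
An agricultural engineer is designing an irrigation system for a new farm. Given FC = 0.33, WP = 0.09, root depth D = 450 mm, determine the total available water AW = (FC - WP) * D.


AW = (FC - WP) * D
   = (0.33 - 0.09) * 450
   = 0.24 * 450
   = 108 mm


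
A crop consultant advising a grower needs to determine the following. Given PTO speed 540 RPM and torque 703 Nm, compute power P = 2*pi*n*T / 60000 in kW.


P = 2*pi*n*T / 60000
  = 2*pi * 540 * 703 / 60000
  = 2385222.81 / 60000
  = 39.75 kW


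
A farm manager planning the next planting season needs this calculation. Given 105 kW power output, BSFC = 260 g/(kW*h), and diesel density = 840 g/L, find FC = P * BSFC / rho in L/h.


FC = P * BSFC / rho_fuel
   = 105 * 260 / 840
   = 27300 / 840
   = 32.50 L/h


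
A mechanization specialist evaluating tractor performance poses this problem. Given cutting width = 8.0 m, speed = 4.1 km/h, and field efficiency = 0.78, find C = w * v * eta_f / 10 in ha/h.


C = w * v * eta_f / 10
  = 8.0 * 4.1 * 0.78 / 10
  = 25.58 / 10
  = 2.56 ha/h


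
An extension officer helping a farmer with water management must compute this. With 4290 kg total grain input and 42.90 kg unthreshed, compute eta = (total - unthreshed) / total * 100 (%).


eta = (total - unthreshed) / total * 100
    = (4290 - 42.90) / 4290 * 100
    = 4247.10 / 4290 * 100
    = 99%


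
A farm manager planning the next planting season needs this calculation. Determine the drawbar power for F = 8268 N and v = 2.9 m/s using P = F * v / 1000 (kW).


P = F * v / 1000
  = 8268 * 2.9 / 1000
  = 23977.20 / 1000
  = 23.98 kW


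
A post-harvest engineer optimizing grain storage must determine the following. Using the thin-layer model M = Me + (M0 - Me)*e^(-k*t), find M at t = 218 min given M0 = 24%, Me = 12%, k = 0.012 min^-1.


M = Me + (M0 - Me) * e^(-k*t)
  = 12 + (24 - 12) * e^(-0.012*218)
  = 12 + 12 * e^(-2.616)
  = 12 + 12 * 0.07309
  = 12 + 0.8771
  = 12.88%


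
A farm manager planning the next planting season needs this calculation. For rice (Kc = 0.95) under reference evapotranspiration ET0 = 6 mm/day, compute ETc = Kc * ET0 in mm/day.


ETc = Kc * ET0
    = 0.95 * 6
    = 5.70 mm/day


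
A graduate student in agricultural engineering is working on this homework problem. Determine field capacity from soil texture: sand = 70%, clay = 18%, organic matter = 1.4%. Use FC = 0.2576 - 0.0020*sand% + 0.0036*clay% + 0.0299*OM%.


FC = 0.2576 - 0.0020*70 + 0.0036*18 + 0.0299*1.4
   = 0.2576 - 0.1400 + 0.0648 + 0.0419
   = 0.2243


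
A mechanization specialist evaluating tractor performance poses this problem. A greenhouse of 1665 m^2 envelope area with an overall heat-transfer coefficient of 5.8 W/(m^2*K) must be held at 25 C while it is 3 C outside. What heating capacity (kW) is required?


dT = 25 - (3) = 22 K
Q = U * A * dT
  = 5.8 * 1665 * 22
  = 212454 W = 212.45 kW


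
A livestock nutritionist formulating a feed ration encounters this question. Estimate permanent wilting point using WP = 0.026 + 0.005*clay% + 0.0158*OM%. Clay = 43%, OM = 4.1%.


WP = 0.026 + 0.005*43 + 0.0158*4.1
   = 0.026 + 0.2150 + 0.0648
   = 0.3058


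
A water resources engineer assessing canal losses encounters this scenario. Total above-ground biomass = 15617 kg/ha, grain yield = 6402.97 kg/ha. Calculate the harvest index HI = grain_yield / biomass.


HI = grain_yield / biomass
   = 6402.97 / 15617
   = 0.41


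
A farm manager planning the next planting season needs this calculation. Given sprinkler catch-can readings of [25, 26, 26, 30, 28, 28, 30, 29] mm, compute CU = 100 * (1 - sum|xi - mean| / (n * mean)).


xbar = 222 / 8 = 27.750
sum|xi - xbar| = 12.500
CU = 100 * (1 - 12.500 / (8 * 27.750))
   = 100 * (1 - 0.0563)
   = 94.37%


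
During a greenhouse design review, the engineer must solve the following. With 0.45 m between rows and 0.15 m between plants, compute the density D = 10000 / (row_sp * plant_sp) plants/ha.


D = 10000 / (row_sp * plant_sp)
  = 10000 / (0.45 * 0.15)
  = 10000 / 0.0675
  = 148148.15 plants/ha


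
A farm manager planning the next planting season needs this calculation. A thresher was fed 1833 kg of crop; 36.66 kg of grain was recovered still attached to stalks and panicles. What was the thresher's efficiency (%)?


eta = (total - unthreshed) / total * 100
    = (1833 - 36.66) / 1833 * 100
    = 1796.34 / 1833 * 100
    = 98%


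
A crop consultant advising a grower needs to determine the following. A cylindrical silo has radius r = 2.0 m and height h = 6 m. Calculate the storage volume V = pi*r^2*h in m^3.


V = pi * r^2 * h
  = pi * 2.0^2 * 6
  = pi * 4 * 6
  = 75.40 m^3


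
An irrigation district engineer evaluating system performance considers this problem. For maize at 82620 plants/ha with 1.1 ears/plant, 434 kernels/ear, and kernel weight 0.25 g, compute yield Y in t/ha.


Y = density * ears * kernels * kw
  = 82620 * 1.1 * 434 * 0.25 g/ha
  = 9860697.00 g/ha
  = 9860.70 kg/ha = 9.86 t/ha


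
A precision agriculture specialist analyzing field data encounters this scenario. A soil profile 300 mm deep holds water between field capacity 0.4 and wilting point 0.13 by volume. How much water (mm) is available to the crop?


AW = (FC - WP) * D
   = (0.4 - 0.13) * 300
   = 0.27 * 300
   = 81 mm


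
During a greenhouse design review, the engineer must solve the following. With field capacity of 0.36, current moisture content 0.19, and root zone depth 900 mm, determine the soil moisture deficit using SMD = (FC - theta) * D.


SMD = (FC - theta) * D
    = (0.36 - 0.19) * 900
    = 0.170 * 900
    = 153 mm


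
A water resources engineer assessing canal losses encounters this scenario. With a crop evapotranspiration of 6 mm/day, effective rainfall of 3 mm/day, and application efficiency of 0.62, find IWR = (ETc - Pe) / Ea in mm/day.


IWR = (ETc - Pe) / Ea
    = (6 - 3) / 0.62
    = 3 / 0.62
    = 4.84 mm/day


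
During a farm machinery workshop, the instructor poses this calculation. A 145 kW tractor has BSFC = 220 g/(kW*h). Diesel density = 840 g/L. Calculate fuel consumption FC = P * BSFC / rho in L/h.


FC = P * BSFC / rho_fuel
   = 145 * 220 / 840
   = 31900 / 840
   = 37.98 L/h


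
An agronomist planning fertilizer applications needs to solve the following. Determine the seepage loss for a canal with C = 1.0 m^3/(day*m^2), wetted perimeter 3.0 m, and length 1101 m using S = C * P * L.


S = C * P * L
  = 1.0 * 3.0 * 1101
  = 3303 m^3/day


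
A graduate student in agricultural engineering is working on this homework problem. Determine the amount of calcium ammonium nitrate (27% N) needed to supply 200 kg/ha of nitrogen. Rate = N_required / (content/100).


Rate = N_required / (N_content / 100)
     = 200 / (27 / 100)
     = 200 / 0.27
     = 740.74 kg/ha


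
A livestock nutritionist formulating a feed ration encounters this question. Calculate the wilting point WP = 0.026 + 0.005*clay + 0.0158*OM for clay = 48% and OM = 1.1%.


WP = 0.026 + 0.005*48 + 0.0158*1.1
   = 0.026 + 0.2400 + 0.0174
   = 0.2834


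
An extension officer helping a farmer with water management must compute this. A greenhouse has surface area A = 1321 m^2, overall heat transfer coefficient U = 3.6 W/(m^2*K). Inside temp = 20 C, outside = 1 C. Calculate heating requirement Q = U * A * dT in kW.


dT = 20 - (1) = 19 K
Q = U * A * dT
  = 3.6 * 1321 * 19
  = 90356.40 W = 90.36 kW


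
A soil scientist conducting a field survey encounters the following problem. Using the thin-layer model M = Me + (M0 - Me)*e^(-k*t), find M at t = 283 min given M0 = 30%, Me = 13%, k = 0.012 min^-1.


M = Me + (M0 - Me) * e^(-k*t)
  = 13 + (30 - 13) * e^(-0.012*283)
  = 13 + 17 * e^(-3.396)
  = 13 + 17 * 0.03351
  = 13 + 0.5696
  = 13.57%


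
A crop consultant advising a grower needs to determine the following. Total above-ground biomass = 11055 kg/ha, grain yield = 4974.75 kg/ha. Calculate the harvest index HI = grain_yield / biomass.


HI = grain_yield / biomass
   = 4974.75 / 11055
   = 0.45


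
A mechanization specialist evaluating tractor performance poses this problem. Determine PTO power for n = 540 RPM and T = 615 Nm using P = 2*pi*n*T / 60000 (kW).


P = 2*pi*n*T / 60000
  = 2*pi * 540 * 615 / 60000
  = 2086645.84 / 60000
  = 34.78 kW


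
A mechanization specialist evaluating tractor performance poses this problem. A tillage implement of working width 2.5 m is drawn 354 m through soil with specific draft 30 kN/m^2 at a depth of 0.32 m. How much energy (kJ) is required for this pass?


E = k * d * w * L
  = 30 * 0.32 * 2.5 * 354
  = 8496 kJ


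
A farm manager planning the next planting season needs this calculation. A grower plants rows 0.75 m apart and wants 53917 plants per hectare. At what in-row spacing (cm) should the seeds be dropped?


spacing = 10000 / (row_sp * density)
        = 10000 / (0.75 * 53917)
        = 10000 / 40437.75
        = 0.24729 m = 24.73 cm


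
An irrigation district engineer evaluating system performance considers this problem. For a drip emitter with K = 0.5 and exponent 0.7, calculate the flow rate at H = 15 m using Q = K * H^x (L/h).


Q = K * H^x
  = 0.5 * 15^0.7
  = 0.5 * 6.6568
  = 3.33 L/h


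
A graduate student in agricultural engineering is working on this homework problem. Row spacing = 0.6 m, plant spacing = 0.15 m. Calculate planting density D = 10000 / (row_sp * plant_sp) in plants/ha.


D = 10000 / (row_sp * plant_sp)
  = 10000 / (0.6 * 0.15)
  = 10000 / 0.0900
  = 111111.11 plants/ha


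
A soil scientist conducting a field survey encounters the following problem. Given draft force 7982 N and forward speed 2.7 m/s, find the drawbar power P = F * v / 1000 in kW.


P = F * v / 1000
  = 7982 * 2.7 / 1000
  = 21551.40 / 1000
  = 21.55 kW


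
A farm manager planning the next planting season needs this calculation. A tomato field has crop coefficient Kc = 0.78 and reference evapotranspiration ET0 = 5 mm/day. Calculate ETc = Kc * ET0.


ETc = Kc * ET0
    = 0.78 * 5
    = 3.90 mm/day


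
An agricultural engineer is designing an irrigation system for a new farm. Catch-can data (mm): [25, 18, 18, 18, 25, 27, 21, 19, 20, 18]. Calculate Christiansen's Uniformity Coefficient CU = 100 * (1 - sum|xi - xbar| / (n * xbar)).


xbar = 209 / 10 = 20.900
sum|xi - xbar| = 28.800
CU = 100 * (1 - 28.800 / (10 * 20.900))
   = 100 * (1 - 0.1378)
   = 86.22%


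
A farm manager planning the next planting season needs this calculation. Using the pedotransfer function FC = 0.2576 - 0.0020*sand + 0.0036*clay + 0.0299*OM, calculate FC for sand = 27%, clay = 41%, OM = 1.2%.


FC = 0.2576 - 0.0020*27 + 0.0036*41 + 0.0299*1.2
   = 0.2576 - 0.0540 + 0.1476 + 0.0359
   = 0.3871


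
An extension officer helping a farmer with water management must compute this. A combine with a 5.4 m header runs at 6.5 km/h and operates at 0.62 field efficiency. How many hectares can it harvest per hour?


C = w * v * eta_f / 10
  = 5.4 * 6.5 * 0.62 / 10
  = 21.76 / 10
  = 2.18 ha/h


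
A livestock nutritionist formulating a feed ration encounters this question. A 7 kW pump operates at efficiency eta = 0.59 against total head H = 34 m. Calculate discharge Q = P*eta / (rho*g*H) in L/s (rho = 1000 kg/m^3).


Q = (P * 1000 * eta) / (rho * g * H)
  = (7 * 1000 * 0.59) / (1000 * 9.81 * 34)
  = 4130 / 333540
  = 0.01238 m^3/s = 12.38 L/s


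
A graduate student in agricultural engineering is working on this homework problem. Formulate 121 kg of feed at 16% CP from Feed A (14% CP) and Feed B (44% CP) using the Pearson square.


parts_A = CP_b - target = 44 - 16 = 28
parts_B = target - CP_a = 16 - 14 = 2
total_parts = 28 + 2 = 30
Feed A = 121 * 28 / 30 = 112.93 kg
Feed B = 121 * 2 / 30 = 8.07 kg

112.93 kg
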